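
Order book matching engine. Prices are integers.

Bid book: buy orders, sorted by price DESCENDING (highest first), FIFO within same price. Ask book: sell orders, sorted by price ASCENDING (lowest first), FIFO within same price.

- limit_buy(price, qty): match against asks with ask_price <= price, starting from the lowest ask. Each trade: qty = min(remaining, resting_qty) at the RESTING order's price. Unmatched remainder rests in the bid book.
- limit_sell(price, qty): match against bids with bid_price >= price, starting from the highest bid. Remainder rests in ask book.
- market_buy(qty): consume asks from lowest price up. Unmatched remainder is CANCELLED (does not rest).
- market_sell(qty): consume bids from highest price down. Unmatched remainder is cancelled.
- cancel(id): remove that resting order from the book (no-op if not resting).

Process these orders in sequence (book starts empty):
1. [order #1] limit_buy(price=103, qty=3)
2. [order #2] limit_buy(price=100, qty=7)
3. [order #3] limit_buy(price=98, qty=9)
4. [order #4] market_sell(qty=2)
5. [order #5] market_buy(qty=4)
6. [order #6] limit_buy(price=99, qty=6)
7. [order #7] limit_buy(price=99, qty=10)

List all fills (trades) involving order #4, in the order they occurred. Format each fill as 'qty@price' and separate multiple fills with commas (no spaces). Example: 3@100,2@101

After op 1 [order #1] limit_buy(price=103, qty=3): fills=none; bids=[#1:3@103] asks=[-]
After op 2 [order #2] limit_buy(price=100, qty=7): fills=none; bids=[#1:3@103 #2:7@100] asks=[-]
After op 3 [order #3] limit_buy(price=98, qty=9): fills=none; bids=[#1:3@103 #2:7@100 #3:9@98] asks=[-]
After op 4 [order #4] market_sell(qty=2): fills=#1x#4:2@103; bids=[#1:1@103 #2:7@100 #3:9@98] asks=[-]
After op 5 [order #5] market_buy(qty=4): fills=none; bids=[#1:1@103 #2:7@100 #3:9@98] asks=[-]
After op 6 [order #6] limit_buy(price=99, qty=6): fills=none; bids=[#1:1@103 #2:7@100 #6:6@99 #3:9@98] asks=[-]
After op 7 [order #7] limit_buy(price=99, qty=10): fills=none; bids=[#1:1@103 #2:7@100 #6:6@99 #7:10@99 #3:9@98] asks=[-]

Answer: 2@103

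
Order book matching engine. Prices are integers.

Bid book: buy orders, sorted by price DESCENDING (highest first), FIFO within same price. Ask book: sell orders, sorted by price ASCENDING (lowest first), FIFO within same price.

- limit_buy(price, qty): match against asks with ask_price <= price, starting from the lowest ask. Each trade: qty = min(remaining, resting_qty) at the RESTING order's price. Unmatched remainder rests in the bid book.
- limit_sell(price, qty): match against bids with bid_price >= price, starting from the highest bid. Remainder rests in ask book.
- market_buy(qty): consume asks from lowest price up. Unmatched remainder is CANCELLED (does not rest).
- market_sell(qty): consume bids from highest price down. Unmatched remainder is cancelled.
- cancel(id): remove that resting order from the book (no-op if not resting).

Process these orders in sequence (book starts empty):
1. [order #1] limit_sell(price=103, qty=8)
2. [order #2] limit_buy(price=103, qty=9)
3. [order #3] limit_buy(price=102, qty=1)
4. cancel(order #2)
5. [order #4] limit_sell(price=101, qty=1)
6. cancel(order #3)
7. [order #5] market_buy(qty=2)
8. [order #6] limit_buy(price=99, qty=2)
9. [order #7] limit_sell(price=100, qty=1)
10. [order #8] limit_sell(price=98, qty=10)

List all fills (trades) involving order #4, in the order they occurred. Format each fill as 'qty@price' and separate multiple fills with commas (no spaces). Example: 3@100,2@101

After op 1 [order #1] limit_sell(price=103, qty=8): fills=none; bids=[-] asks=[#1:8@103]
After op 2 [order #2] limit_buy(price=103, qty=9): fills=#2x#1:8@103; bids=[#2:1@103] asks=[-]
After op 3 [order #3] limit_buy(price=102, qty=1): fills=none; bids=[#2:1@103 #3:1@102] asks=[-]
After op 4 cancel(order #2): fills=none; bids=[#3:1@102] asks=[-]
After op 5 [order #4] limit_sell(price=101, qty=1): fills=#3x#4:1@102; bids=[-] asks=[-]
After op 6 cancel(order #3): fills=none; bids=[-] asks=[-]
After op 7 [order #5] market_buy(qty=2): fills=none; bids=[-] asks=[-]
After op 8 [order #6] limit_buy(price=99, qty=2): fills=none; bids=[#6:2@99] asks=[-]
After op 9 [order #7] limit_sell(price=100, qty=1): fills=none; bids=[#6:2@99] asks=[#7:1@100]
After op 10 [order #8] limit_sell(price=98, qty=10): fills=#6x#8:2@99; bids=[-] asks=[#8:8@98 #7:1@100]

Answer: 1@102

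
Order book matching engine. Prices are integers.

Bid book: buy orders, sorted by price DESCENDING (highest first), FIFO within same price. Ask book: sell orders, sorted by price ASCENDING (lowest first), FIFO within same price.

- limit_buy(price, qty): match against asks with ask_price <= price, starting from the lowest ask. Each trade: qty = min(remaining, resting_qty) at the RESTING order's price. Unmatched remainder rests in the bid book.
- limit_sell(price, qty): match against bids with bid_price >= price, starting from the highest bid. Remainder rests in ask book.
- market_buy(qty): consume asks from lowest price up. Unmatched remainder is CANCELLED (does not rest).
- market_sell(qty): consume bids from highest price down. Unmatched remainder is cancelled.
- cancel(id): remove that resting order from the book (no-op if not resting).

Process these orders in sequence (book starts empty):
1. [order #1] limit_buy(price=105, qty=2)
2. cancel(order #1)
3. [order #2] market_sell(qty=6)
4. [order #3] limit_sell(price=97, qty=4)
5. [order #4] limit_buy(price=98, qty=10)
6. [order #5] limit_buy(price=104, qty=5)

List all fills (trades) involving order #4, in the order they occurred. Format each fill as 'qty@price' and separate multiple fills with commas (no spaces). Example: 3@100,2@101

Answer: 4@97

Derivation:
After op 1 [order #1] limit_buy(price=105, qty=2): fills=none; bids=[#1:2@105] asks=[-]
After op 2 cancel(order #1): fills=none; bids=[-] asks=[-]
After op 3 [order #2] market_sell(qty=6): fills=none; bids=[-] asks=[-]
After op 4 [order #3] limit_sell(price=97, qty=4): fills=none; bids=[-] asks=[#3:4@97]
After op 5 [order #4] limit_buy(price=98, qty=10): fills=#4x#3:4@97; bids=[#4:6@98] asks=[-]
After op 6 [order #5] limit_buy(price=104, qty=5): fills=none; bids=[#5:5@104 #4:6@98] asks=[-]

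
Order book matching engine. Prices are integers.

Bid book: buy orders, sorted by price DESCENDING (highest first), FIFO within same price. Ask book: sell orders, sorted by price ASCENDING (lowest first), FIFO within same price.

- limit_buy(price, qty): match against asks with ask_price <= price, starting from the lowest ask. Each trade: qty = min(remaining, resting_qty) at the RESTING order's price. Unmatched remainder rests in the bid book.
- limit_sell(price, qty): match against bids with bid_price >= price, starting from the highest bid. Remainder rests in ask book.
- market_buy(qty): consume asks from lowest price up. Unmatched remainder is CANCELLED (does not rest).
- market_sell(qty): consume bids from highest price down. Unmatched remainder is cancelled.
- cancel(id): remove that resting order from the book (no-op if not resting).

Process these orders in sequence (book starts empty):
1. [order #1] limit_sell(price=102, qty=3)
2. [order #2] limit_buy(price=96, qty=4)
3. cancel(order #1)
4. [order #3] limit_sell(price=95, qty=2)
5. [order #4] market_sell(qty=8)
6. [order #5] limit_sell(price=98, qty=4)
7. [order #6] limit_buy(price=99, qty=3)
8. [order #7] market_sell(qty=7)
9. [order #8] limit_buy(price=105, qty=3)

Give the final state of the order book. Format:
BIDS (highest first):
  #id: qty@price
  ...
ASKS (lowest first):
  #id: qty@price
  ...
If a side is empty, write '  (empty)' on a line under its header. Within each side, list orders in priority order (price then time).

After op 1 [order #1] limit_sell(price=102, qty=3): fills=none; bids=[-] asks=[#1:3@102]
After op 2 [order #2] limit_buy(price=96, qty=4): fills=none; bids=[#2:4@96] asks=[#1:3@102]
After op 3 cancel(order #1): fills=none; bids=[#2:4@96] asks=[-]
After op 4 [order #3] limit_sell(price=95, qty=2): fills=#2x#3:2@96; bids=[#2:2@96] asks=[-]
After op 5 [order #4] market_sell(qty=8): fills=#2x#4:2@96; bids=[-] asks=[-]
After op 6 [order #5] limit_sell(price=98, qty=4): fills=none; bids=[-] asks=[#5:4@98]
After op 7 [order #6] limit_buy(price=99, qty=3): fills=#6x#5:3@98; bids=[-] asks=[#5:1@98]
After op 8 [order #7] market_sell(qty=7): fills=none; bids=[-] asks=[#5:1@98]
After op 9 [order #8] limit_buy(price=105, qty=3): fills=#8x#5:1@98; bids=[#8:2@105] asks=[-]

Answer: BIDS (highest first):
  #8: 2@105
ASKS (lowest first):
  (empty)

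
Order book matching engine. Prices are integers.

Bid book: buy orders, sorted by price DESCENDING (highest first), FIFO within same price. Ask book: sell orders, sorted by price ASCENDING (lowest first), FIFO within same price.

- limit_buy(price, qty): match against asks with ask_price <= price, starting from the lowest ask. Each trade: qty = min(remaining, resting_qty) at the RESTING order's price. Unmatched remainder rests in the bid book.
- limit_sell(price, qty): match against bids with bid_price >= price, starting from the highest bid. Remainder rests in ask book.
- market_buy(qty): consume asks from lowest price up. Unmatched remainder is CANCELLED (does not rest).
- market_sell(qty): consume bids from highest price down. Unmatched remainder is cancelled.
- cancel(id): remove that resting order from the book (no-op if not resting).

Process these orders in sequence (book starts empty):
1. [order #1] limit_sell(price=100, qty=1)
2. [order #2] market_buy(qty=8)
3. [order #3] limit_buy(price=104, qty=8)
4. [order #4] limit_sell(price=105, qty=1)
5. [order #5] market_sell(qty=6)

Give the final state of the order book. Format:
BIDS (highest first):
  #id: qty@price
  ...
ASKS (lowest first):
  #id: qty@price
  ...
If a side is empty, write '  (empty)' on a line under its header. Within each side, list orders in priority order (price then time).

After op 1 [order #1] limit_sell(price=100, qty=1): fills=none; bids=[-] asks=[#1:1@100]
After op 2 [order #2] market_buy(qty=8): fills=#2x#1:1@100; bids=[-] asks=[-]
After op 3 [order #3] limit_buy(price=104, qty=8): fills=none; bids=[#3:8@104] asks=[-]
After op 4 [order #4] limit_sell(price=105, qty=1): fills=none; bids=[#3:8@104] asks=[#4:1@105]
After op 5 [order #5] market_sell(qty=6): fills=#3x#5:6@104; bids=[#3:2@104] asks=[#4:1@105]

Answer: BIDS (highest first):
  #3: 2@104
ASKS (lowest first):
  #4: 1@105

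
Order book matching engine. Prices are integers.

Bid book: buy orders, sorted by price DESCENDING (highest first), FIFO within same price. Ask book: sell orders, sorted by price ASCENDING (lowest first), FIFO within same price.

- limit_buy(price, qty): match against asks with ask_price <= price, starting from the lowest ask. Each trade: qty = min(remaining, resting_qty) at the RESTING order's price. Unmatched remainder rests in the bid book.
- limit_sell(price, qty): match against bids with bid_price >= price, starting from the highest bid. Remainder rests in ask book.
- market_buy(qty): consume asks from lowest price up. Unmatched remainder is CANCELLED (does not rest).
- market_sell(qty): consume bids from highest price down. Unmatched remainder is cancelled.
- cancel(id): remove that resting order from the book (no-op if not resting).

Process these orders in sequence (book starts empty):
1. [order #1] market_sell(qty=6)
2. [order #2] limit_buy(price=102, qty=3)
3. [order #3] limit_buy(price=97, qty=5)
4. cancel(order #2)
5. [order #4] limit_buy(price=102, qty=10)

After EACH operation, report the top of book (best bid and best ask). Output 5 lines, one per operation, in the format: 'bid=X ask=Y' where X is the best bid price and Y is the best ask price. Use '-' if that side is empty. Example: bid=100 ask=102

After op 1 [order #1] market_sell(qty=6): fills=none; bids=[-] asks=[-]
After op 2 [order #2] limit_buy(price=102, qty=3): fills=none; bids=[#2:3@102] asks=[-]
After op 3 [order #3] limit_buy(price=97, qty=5): fills=none; bids=[#2:3@102 #3:5@97] asks=[-]
After op 4 cancel(order #2): fills=none; bids=[#3:5@97] asks=[-]
After op 5 [order #4] limit_buy(price=102, qty=10): fills=none; bids=[#4:10@102 #3:5@97] asks=[-]

Answer: bid=- ask=-
bid=102 ask=-
bid=102 ask=-
bid=97 ask=-
bid=102 ask=-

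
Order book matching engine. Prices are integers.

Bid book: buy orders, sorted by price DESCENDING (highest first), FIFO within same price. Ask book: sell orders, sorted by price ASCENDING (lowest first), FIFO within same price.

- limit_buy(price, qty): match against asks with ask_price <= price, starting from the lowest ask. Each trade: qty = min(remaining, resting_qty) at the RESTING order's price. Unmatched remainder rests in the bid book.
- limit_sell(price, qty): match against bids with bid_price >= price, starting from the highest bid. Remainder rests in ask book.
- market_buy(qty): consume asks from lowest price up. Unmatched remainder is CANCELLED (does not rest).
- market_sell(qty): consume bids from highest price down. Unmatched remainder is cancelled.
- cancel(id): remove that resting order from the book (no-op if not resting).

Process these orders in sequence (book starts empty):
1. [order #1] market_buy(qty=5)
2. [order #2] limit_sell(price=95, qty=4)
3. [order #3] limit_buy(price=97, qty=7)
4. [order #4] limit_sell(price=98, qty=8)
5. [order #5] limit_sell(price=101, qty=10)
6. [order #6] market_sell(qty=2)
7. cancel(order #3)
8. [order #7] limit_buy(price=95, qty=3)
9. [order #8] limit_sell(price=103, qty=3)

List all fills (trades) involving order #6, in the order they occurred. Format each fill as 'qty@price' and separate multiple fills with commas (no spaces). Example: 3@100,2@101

Answer: 2@97

Derivation:
After op 1 [order #1] market_buy(qty=5): fills=none; bids=[-] asks=[-]
After op 2 [order #2] limit_sell(price=95, qty=4): fills=none; bids=[-] asks=[#2:4@95]
After op 3 [order #3] limit_buy(price=97, qty=7): fills=#3x#2:4@95; bids=[#3:3@97] asks=[-]
After op 4 [order #4] limit_sell(price=98, qty=8): fills=none; bids=[#3:3@97] asks=[#4:8@98]
After op 5 [order #5] limit_sell(price=101, qty=10): fills=none; bids=[#3:3@97] asks=[#4:8@98 #5:10@101]
After op 6 [order #6] market_sell(qty=2): fills=#3x#6:2@97; bids=[#3:1@97] asks=[#4:8@98 #5:10@101]
After op 7 cancel(order #3): fills=none; bids=[-] asks=[#4:8@98 #5:10@101]
After op 8 [order #7] limit_buy(price=95, qty=3): fills=none; bids=[#7:3@95] asks=[#4:8@98 #5:10@101]
After op 9 [order #8] limit_sell(price=103, qty=3): fills=none; bids=[#7:3@95] asks=[#4:8@98 #5:10@101 #8:3@103]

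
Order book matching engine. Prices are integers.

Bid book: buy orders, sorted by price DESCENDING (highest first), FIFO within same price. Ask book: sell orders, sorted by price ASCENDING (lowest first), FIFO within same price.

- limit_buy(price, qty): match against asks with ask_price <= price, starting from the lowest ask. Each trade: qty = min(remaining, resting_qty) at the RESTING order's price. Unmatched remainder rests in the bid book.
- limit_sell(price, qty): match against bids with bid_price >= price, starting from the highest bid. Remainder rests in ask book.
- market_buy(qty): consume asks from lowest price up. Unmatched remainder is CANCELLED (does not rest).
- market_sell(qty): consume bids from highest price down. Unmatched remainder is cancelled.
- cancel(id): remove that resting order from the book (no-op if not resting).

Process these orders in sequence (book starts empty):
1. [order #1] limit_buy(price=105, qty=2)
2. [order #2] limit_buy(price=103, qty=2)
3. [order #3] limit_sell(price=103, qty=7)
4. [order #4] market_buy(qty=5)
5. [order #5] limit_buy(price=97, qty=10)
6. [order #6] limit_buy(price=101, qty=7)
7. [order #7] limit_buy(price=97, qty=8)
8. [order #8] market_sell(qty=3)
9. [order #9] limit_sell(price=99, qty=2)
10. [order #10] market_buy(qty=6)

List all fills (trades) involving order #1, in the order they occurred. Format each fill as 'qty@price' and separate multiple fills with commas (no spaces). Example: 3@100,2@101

After op 1 [order #1] limit_buy(price=105, qty=2): fills=none; bids=[#1:2@105] asks=[-]
After op 2 [order #2] limit_buy(price=103, qty=2): fills=none; bids=[#1:2@105 #2:2@103] asks=[-]
After op 3 [order #3] limit_sell(price=103, qty=7): fills=#1x#3:2@105 #2x#3:2@103; bids=[-] asks=[#3:3@103]
After op 4 [order #4] market_buy(qty=5): fills=#4x#3:3@103; bids=[-] asks=[-]
After op 5 [order #5] limit_buy(price=97, qty=10): fills=none; bids=[#5:10@97] asks=[-]
After op 6 [order #6] limit_buy(price=101, qty=7): fills=none; bids=[#6:7@101 #5:10@97] asks=[-]
After op 7 [order #7] limit_buy(price=97, qty=8): fills=none; bids=[#6:7@101 #5:10@97 #7:8@97] asks=[-]
After op 8 [order #8] market_sell(qty=3): fills=#6x#8:3@101; bids=[#6:4@101 #5:10@97 #7:8@97] asks=[-]
After op 9 [order #9] limit_sell(price=99, qty=2): fills=#6x#9:2@101; bids=[#6:2@101 #5:10@97 #7:8@97] asks=[-]
After op 10 [order #10] market_buy(qty=6): fills=none; bids=[#6:2@101 #5:10@97 #7:8@97] asks=[-]

Answer: 2@105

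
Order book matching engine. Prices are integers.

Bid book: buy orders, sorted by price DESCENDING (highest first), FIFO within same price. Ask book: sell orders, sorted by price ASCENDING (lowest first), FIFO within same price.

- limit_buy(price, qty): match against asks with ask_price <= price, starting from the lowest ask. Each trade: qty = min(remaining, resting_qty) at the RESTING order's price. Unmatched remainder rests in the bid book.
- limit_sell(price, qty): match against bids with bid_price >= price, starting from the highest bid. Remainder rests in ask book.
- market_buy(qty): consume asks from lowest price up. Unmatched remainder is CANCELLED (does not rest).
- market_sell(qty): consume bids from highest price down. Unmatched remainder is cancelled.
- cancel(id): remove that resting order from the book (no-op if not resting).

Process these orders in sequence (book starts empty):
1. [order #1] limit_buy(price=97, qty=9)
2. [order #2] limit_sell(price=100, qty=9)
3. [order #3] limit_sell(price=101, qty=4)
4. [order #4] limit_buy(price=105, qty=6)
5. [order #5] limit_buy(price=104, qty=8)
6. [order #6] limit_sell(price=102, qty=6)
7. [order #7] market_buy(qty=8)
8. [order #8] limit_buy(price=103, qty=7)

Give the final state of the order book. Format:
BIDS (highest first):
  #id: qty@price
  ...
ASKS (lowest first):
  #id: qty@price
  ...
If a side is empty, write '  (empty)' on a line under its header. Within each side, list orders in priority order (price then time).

After op 1 [order #1] limit_buy(price=97, qty=9): fills=none; bids=[#1:9@97] asks=[-]
After op 2 [order #2] limit_sell(price=100, qty=9): fills=none; bids=[#1:9@97] asks=[#2:9@100]
After op 3 [order #3] limit_sell(price=101, qty=4): fills=none; bids=[#1:9@97] asks=[#2:9@100 #3:4@101]
After op 4 [order #4] limit_buy(price=105, qty=6): fills=#4x#2:6@100; bids=[#1:9@97] asks=[#2:3@100 #3:4@101]
After op 5 [order #5] limit_buy(price=104, qty=8): fills=#5x#2:3@100 #5x#3:4@101; bids=[#5:1@104 #1:9@97] asks=[-]
After op 6 [order #6] limit_sell(price=102, qty=6): fills=#5x#6:1@104; bids=[#1:9@97] asks=[#6:5@102]
After op 7 [order #7] market_buy(qty=8): fills=#7x#6:5@102; bids=[#1:9@97] asks=[-]
After op 8 [order #8] limit_buy(price=103, qty=7): fills=none; bids=[#8:7@103 #1:9@97] asks=[-]

Answer: BIDS (highest first):
  #8: 7@103
  #1: 9@97
ASKS (lowest first):
  (empty)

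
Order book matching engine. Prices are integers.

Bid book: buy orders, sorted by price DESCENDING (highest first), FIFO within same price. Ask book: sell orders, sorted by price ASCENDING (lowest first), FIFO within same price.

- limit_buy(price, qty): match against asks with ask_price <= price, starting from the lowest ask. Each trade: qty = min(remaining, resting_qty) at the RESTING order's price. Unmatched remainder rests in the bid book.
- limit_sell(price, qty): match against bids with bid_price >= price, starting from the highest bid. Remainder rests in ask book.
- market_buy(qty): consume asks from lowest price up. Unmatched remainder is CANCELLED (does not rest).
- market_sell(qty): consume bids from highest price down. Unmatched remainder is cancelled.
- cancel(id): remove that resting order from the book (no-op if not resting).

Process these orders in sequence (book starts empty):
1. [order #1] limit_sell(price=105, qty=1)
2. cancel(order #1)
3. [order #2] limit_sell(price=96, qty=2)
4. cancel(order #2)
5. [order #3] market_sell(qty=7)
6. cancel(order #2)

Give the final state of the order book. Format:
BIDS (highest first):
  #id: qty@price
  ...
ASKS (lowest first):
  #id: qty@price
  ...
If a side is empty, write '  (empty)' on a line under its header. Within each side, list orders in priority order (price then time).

Answer: BIDS (highest first):
  (empty)
ASKS (lowest first):
  (empty)

Derivation:
After op 1 [order #1] limit_sell(price=105, qty=1): fills=none; bids=[-] asks=[#1:1@105]
After op 2 cancel(order #1): fills=none; bids=[-] asks=[-]
After op 3 [order #2] limit_sell(price=96, qty=2): fills=none; bids=[-] asks=[#2:2@96]
After op 4 cancel(order #2): fills=none; bids=[-] asks=[-]
After op 5 [order #3] market_sell(qty=7): fills=none; bids=[-] asks=[-]
After op 6 cancel(order #2): fills=none; bids=[-] asks=[-]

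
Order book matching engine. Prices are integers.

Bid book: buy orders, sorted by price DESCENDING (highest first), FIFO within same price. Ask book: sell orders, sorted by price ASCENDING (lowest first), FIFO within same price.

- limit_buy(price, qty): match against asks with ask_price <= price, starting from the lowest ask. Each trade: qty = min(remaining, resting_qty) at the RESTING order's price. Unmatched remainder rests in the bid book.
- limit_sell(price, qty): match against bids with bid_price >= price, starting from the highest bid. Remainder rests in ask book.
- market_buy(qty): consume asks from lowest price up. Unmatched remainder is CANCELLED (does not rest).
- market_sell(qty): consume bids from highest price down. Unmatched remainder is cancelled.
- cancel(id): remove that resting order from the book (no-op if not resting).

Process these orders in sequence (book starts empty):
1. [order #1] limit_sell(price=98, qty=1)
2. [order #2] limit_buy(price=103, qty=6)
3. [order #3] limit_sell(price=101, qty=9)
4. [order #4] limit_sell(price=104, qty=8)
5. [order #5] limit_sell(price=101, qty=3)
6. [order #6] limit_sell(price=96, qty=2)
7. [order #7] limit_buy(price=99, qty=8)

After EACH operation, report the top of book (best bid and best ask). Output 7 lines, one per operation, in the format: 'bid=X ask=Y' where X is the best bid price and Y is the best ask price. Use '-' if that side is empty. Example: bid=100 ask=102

Answer: bid=- ask=98
bid=103 ask=-
bid=- ask=101
bid=- ask=101
bid=- ask=101
bid=- ask=96
bid=99 ask=101

Derivation:
After op 1 [order #1] limit_sell(price=98, qty=1): fills=none; bids=[-] asks=[#1:1@98]
After op 2 [order #2] limit_buy(price=103, qty=6): fills=#2x#1:1@98; bids=[#2:5@103] asks=[-]
After op 3 [order #3] limit_sell(price=101, qty=9): fills=#2x#3:5@103; bids=[-] asks=[#3:4@101]
After op 4 [order #4] limit_sell(price=104, qty=8): fills=none; bids=[-] asks=[#3:4@101 #4:8@104]
After op 5 [order #5] limit_sell(price=101, qty=3): fills=none; bids=[-] asks=[#3:4@101 #5:3@101 #4:8@104]
After op 6 [order #6] limit_sell(price=96, qty=2): fills=none; bids=[-] asks=[#6:2@96 #3:4@101 #5:3@101 #4:8@104]
After op 7 [order #7] limit_buy(price=99, qty=8): fills=#7x#6:2@96; bids=[#7:6@99] asks=[#3:4@101 #5:3@101 #4:8@104]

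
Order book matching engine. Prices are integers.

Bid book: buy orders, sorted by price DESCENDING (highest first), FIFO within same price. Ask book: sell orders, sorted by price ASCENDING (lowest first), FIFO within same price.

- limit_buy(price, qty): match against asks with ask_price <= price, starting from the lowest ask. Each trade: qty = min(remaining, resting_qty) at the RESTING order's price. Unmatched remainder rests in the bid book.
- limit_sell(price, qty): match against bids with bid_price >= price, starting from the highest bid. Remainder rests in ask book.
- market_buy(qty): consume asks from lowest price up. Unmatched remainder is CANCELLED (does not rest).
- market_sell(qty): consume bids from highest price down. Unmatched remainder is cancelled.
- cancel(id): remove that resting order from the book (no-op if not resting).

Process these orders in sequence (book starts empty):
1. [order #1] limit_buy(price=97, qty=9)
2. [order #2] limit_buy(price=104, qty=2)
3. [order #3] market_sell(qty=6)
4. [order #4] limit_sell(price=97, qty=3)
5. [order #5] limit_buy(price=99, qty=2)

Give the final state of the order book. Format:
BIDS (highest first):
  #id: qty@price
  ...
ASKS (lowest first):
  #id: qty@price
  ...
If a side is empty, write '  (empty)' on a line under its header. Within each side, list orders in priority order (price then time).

After op 1 [order #1] limit_buy(price=97, qty=9): fills=none; bids=[#1:9@97] asks=[-]
After op 2 [order #2] limit_buy(price=104, qty=2): fills=none; bids=[#2:2@104 #1:9@97] asks=[-]
After op 3 [order #3] market_sell(qty=6): fills=#2x#3:2@104 #1x#3:4@97; bids=[#1:5@97] asks=[-]
After op 4 [order #4] limit_sell(price=97, qty=3): fills=#1x#4:3@97; bids=[#1:2@97] asks=[-]
After op 5 [order #5] limit_buy(price=99, qty=2): fills=none; bids=[#5:2@99 #1:2@97] asks=[-]

Answer: BIDS (highest first):
  #5: 2@99
  #1: 2@97
ASKS (lowest first):
  (empty)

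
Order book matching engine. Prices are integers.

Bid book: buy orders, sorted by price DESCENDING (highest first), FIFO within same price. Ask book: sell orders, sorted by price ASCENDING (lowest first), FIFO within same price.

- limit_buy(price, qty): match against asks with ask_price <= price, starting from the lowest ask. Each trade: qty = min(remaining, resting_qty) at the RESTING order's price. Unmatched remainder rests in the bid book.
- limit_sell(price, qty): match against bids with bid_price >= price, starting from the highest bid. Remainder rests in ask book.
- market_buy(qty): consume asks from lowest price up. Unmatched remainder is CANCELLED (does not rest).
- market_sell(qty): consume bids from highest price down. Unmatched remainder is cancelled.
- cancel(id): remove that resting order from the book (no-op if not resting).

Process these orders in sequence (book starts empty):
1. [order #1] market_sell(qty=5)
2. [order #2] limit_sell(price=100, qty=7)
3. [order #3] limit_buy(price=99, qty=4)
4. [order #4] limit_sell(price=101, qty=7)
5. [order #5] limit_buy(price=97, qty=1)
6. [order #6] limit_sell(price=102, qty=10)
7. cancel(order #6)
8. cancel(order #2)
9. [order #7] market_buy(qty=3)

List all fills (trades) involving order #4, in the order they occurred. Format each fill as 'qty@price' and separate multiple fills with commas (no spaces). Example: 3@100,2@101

Answer: 3@101

Derivation:
After op 1 [order #1] market_sell(qty=5): fills=none; bids=[-] asks=[-]
After op 2 [order #2] limit_sell(price=100, qty=7): fills=none; bids=[-] asks=[#2:7@100]
After op 3 [order #3] limit_buy(price=99, qty=4): fills=none; bids=[#3:4@99] asks=[#2:7@100]
After op 4 [order #4] limit_sell(price=101, qty=7): fills=none; bids=[#3:4@99] asks=[#2:7@100 #4:7@101]
After op 5 [order #5] limit_buy(price=97, qty=1): fills=none; bids=[#3:4@99 #5:1@97] asks=[#2:7@100 #4:7@101]
After op 6 [order #6] limit_sell(price=102, qty=10): fills=none; bids=[#3:4@99 #5:1@97] asks=[#2:7@100 #4:7@101 #6:10@102]
After op 7 cancel(order #6): fills=none; bids=[#3:4@99 #5:1@97] asks=[#2:7@100 #4:7@101]
After op 8 cancel(order #2): fills=none; bids=[#3:4@99 #5:1@97] asks=[#4:7@101]
After op 9 [order #7] market_buy(qty=3): fills=#7x#4:3@101; bids=[#3:4@99 #5:1@97] asks=[#4:4@101]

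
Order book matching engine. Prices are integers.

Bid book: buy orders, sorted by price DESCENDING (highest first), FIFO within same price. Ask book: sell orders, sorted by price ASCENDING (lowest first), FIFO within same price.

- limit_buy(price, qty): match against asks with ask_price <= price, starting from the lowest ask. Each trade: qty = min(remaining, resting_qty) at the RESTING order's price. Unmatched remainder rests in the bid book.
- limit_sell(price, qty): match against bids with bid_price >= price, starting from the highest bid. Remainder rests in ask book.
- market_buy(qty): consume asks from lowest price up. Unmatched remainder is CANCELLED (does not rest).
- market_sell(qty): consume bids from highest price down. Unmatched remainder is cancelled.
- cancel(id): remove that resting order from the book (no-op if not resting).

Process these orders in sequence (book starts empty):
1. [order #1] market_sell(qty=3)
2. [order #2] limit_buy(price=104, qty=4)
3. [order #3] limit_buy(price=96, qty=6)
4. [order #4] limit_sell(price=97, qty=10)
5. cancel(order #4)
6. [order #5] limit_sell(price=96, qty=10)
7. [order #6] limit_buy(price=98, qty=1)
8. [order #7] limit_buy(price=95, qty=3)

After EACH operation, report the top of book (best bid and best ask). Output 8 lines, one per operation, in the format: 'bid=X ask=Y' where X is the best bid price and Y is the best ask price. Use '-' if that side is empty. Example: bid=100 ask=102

After op 1 [order #1] market_sell(qty=3): fills=none; bids=[-] asks=[-]
After op 2 [order #2] limit_buy(price=104, qty=4): fills=none; bids=[#2:4@104] asks=[-]
After op 3 [order #3] limit_buy(price=96, qty=6): fills=none; bids=[#2:4@104 #3:6@96] asks=[-]
After op 4 [order #4] limit_sell(price=97, qty=10): fills=#2x#4:4@104; bids=[#3:6@96] asks=[#4:6@97]
After op 5 cancel(order #4): fills=none; bids=[#3:6@96] asks=[-]
After op 6 [order #5] limit_sell(price=96, qty=10): fills=#3x#5:6@96; bids=[-] asks=[#5:4@96]
After op 7 [order #6] limit_buy(price=98, qty=1): fills=#6x#5:1@96; bids=[-] asks=[#5:3@96]
After op 8 [order #7] limit_buy(price=95, qty=3): fills=none; bids=[#7:3@95] asks=[#5:3@96]

Answer: bid=- ask=-
bid=104 ask=-
bid=104 ask=-
bid=96 ask=97
bid=96 ask=-
bid=- ask=96
bid=- ask=96
bid=95 ask=96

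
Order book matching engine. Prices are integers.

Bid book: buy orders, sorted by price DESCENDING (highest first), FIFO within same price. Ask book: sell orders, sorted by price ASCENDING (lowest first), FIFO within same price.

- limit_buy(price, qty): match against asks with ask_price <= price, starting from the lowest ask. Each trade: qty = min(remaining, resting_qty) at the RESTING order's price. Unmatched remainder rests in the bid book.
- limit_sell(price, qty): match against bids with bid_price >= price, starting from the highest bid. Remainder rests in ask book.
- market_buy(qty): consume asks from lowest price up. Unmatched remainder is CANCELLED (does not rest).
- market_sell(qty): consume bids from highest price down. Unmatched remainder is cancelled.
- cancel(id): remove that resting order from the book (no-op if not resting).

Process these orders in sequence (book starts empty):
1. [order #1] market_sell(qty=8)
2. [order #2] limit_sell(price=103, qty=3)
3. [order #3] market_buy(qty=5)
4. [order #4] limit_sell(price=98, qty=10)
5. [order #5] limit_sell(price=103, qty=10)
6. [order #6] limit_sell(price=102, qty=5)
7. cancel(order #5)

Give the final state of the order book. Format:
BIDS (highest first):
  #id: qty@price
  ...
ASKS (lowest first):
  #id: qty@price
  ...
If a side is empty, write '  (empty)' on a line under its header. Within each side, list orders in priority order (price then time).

Answer: BIDS (highest first):
  (empty)
ASKS (lowest first):
  #4: 10@98
  #6: 5@102

Derivation:
After op 1 [order #1] market_sell(qty=8): fills=none; bids=[-] asks=[-]
After op 2 [order #2] limit_sell(price=103, qty=3): fills=none; bids=[-] asks=[#2:3@103]
After op 3 [order #3] market_buy(qty=5): fills=#3x#2:3@103; bids=[-] asks=[-]
After op 4 [order #4] limit_sell(price=98, qty=10): fills=none; bids=[-] asks=[#4:10@98]
After op 5 [order #5] limit_sell(price=103, qty=10): fills=none; bids=[-] asks=[#4:10@98 #5:10@103]
After op 6 [order #6] limit_sell(price=102, qty=5): fills=none; bids=[-] asks=[#4:10@98 #6:5@102 #5:10@103]
After op 7 cancel(order #5): fills=none; bids=[-] asks=[#4:10@98 #6:5@102]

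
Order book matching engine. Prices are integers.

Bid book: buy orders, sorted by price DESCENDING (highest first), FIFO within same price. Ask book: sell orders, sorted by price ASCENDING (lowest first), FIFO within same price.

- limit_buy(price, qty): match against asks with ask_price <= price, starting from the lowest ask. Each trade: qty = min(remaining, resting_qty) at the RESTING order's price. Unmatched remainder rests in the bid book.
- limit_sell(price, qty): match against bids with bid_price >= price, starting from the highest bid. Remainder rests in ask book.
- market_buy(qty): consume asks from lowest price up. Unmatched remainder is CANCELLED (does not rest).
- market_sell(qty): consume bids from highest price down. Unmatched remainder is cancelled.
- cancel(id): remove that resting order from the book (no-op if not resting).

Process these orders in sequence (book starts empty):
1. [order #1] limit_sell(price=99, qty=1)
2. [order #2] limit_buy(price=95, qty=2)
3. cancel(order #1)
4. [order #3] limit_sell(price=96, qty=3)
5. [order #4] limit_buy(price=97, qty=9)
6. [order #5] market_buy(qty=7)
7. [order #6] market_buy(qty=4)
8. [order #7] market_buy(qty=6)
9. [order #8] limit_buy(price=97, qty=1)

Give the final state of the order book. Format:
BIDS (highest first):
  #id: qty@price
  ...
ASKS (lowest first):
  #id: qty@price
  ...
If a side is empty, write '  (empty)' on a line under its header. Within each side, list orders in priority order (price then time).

Answer: BIDS (highest first):
  #4: 6@97
  #8: 1@97
  #2: 2@95
ASKS (lowest first):
  (empty)

Derivation:
After op 1 [order #1] limit_sell(price=99, qty=1): fills=none; bids=[-] asks=[#1:1@99]
After op 2 [order #2] limit_buy(price=95, qty=2): fills=none; bids=[#2:2@95] asks=[#1:1@99]
After op 3 cancel(order #1): fills=none; bids=[#2:2@95] asks=[-]
After op 4 [order #3] limit_sell(price=96, qty=3): fills=none; bids=[#2:2@95] asks=[#3:3@96]
After op 5 [order #4] limit_buy(price=97, qty=9): fills=#4x#3:3@96; bids=[#4:6@97 #2:2@95] asks=[-]
After op 6 [order #5] market_buy(qty=7): fills=none; bids=[#4:6@97 #2:2@95] asks=[-]
After op 7 [order #6] market_buy(qty=4): fills=none; bids=[#4:6@97 #2:2@95] asks=[-]
After op 8 [order #7] market_buy(qty=6): fills=none; bids=[#4:6@97 #2:2@95] asks=[-]
After op 9 [order #8] limit_buy(price=97, qty=1): fills=none; bids=[#4:6@97 #8:1@97 #2:2@95] asks=[-]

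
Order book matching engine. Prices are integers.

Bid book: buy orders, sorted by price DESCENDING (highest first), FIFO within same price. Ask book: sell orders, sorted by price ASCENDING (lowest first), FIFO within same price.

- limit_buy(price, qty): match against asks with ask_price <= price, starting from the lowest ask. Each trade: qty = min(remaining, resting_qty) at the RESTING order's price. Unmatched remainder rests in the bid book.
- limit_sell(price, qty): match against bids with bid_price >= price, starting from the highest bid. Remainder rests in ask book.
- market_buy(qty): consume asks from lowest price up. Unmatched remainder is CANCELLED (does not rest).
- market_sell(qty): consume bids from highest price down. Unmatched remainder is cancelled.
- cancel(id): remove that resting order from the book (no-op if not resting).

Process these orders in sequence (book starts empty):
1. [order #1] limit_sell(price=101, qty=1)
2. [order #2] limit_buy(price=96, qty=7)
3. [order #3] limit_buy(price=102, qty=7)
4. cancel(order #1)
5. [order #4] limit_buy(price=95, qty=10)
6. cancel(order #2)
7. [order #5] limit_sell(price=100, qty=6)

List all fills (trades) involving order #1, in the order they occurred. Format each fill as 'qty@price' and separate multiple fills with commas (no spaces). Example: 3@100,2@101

Answer: 1@101

Derivation:
After op 1 [order #1] limit_sell(price=101, qty=1): fills=none; bids=[-] asks=[#1:1@101]
After op 2 [order #2] limit_buy(price=96, qty=7): fills=none; bids=[#2:7@96] asks=[#1:1@101]
After op 3 [order #3] limit_buy(price=102, qty=7): fills=#3x#1:1@101; bids=[#3:6@102 #2:7@96] asks=[-]
After op 4 cancel(order #1): fills=none; bids=[#3:6@102 #2:7@96] asks=[-]
After op 5 [order #4] limit_buy(price=95, qty=10): fills=none; bids=[#3:6@102 #2:7@96 #4:10@95] asks=[-]
After op 6 cancel(order #2): fills=none; bids=[#3:6@102 #4:10@95] asks=[-]
After op 7 [order #5] limit_sell(price=100, qty=6): fills=#3x#5:6@102; bids=[#4:10@95] asks=[-]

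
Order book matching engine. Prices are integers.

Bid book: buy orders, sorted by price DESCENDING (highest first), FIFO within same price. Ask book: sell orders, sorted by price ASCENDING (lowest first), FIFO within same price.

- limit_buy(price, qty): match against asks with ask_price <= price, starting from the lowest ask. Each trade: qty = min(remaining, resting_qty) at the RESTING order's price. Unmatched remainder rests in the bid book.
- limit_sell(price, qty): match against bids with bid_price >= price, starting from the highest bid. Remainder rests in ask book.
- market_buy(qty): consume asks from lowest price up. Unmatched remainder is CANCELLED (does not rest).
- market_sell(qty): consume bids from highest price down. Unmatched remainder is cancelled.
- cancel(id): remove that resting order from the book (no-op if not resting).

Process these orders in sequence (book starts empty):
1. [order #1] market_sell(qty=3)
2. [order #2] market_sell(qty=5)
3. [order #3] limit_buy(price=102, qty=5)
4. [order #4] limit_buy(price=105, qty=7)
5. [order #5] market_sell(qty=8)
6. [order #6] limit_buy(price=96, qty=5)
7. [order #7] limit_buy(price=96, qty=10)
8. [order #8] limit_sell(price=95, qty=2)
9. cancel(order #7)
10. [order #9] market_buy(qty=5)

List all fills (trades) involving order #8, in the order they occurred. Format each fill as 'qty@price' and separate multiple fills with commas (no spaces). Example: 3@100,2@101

After op 1 [order #1] market_sell(qty=3): fills=none; bids=[-] asks=[-]
After op 2 [order #2] market_sell(qty=5): fills=none; bids=[-] asks=[-]
After op 3 [order #3] limit_buy(price=102, qty=5): fills=none; bids=[#3:5@102] asks=[-]
After op 4 [order #4] limit_buy(price=105, qty=7): fills=none; bids=[#4:7@105 #3:5@102] asks=[-]
After op 5 [order #5] market_sell(qty=8): fills=#4x#5:7@105 #3x#5:1@102; bids=[#3:4@102] asks=[-]
After op 6 [order #6] limit_buy(price=96, qty=5): fills=none; bids=[#3:4@102 #6:5@96] asks=[-]
After op 7 [order #7] limit_buy(price=96, qty=10): fills=none; bids=[#3:4@102 #6:5@96 #7:10@96] asks=[-]
After op 8 [order #8] limit_sell(price=95, qty=2): fills=#3x#8:2@102; bids=[#3:2@102 #6:5@96 #7:10@96] asks=[-]
After op 9 cancel(order #7): fills=none; bids=[#3:2@102 #6:5@96] asks=[-]
After op 10 [order #9] market_buy(qty=5): fills=none; bids=[#3:2@102 #6:5@96] asks=[-]

Answer: 2@102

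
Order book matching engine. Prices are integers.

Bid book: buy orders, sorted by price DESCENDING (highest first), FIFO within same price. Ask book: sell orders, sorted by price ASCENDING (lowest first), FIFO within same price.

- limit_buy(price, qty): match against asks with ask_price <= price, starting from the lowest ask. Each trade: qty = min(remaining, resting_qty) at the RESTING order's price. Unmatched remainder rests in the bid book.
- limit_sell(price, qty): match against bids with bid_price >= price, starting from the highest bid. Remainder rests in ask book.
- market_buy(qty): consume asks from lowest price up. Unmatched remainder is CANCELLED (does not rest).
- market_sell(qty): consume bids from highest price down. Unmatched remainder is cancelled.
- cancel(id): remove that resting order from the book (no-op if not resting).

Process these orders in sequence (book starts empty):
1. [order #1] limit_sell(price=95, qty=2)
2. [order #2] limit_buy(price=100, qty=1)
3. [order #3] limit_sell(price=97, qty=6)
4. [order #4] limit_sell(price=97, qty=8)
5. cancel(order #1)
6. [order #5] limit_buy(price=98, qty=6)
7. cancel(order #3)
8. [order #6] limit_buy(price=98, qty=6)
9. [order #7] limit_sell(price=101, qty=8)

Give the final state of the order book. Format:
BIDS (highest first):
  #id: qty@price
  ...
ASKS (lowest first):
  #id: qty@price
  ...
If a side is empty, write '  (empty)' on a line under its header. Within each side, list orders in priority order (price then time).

Answer: BIDS (highest first):
  (empty)
ASKS (lowest first):
  #4: 2@97
  #7: 8@101

Derivation:
After op 1 [order #1] limit_sell(price=95, qty=2): fills=none; bids=[-] asks=[#1:2@95]
After op 2 [order #2] limit_buy(price=100, qty=1): fills=#2x#1:1@95; bids=[-] asks=[#1:1@95]
After op 3 [order #3] limit_sell(price=97, qty=6): fills=none; bids=[-] asks=[#1:1@95 #3:6@97]
After op 4 [order #4] limit_sell(price=97, qty=8): fills=none; bids=[-] asks=[#1:1@95 #3:6@97 #4:8@97]
After op 5 cancel(order #1): fills=none; bids=[-] asks=[#3:6@97 #4:8@97]
After op 6 [order #5] limit_buy(price=98, qty=6): fills=#5x#3:6@97; bids=[-] asks=[#4:8@97]
After op 7 cancel(order #3): fills=none; bids=[-] asks=[#4:8@97]
After op 8 [order #6] limit_buy(price=98, qty=6): fills=#6x#4:6@97; bids=[-] asks=[#4:2@97]
After op 9 [order #7] limit_sell(price=101, qty=8): fills=none; bids=[-] asks=[#4:2@97 #7:8@101]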